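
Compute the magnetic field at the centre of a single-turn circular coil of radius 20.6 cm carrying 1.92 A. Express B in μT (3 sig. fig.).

At the centre of a circular loop the Biot–Savart law gives B = μ₀I/(2R).
B = (4π×10⁻⁷ × 1.92) / (2 × 0.206) = 5.86×10⁻⁶ T.

B ≈ 5.86 μT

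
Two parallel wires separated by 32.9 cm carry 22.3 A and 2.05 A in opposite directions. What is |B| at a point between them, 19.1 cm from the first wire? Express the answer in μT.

Each long wire gives B = μ₀I/(2πd). Distances are d₁ = 0.191 m and d₂ = 0.138 m.
B₁ = 2.34×10⁻⁵ T, B₂ = 2.97×10⁻⁶ T.
Between antiparallel currents both contributions point the same way, so they add. B = B₁ + B₂ = 2.34×10⁻⁵ + 2.97×10⁻⁶ = 2.63×10⁻⁵ T.

B ≈ 26.3 μT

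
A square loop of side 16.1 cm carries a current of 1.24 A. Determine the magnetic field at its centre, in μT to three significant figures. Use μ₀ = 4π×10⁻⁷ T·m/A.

B ≈ 8.71 μT

Each side is a finite straight segment at perpendicular distance d = a/(2 tan(π/4)) = 0.0805 m from the centre, with end-angles ±π/4.
One side contributes B₁ = (μ₀I/4πd)·2 sin(π/4) = 2.18×10⁻⁶ T.
All 4 sides add in the same direction: B = 4 × 2.18×10⁻⁶ = 8.71×10⁻⁶ T.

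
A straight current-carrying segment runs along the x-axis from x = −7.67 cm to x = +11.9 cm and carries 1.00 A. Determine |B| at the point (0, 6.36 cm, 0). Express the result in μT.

For a finite straight segment, B = (μ₀I/4πd)(sinθ₁ + sinθ₂), where θ₁, θ₂ are the angles from the perpendicular to each end.
The perpendicular distance is d = 0.0636 m; the end-offsets along the wire are a = 0.0767 m and b = 0.119 m.
sinθ₁ = 0.0767/√(0.0767²+0.0636²) = 0.7698; sinθ₂ = 0.119/√(0.119²+0.0636²) = 0.8819.
B = (4π×10⁻⁷ × 1.00) / (4π × 0.0636) × (0.7698 + 0.8819) = 2.60×10⁻⁶ T.

B ≈ 2.60 μT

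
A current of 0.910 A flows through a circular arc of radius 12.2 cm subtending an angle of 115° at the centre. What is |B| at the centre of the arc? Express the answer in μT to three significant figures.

B ≈ 1.50 μT

The Biot–Savart field of a circular arc at its centre is B = μ₀Iφ/(4πR), with φ = 2.007 rad.
B = (4π×10⁻⁷ × 0.910 × 2.007) / (4π × 0.122) = 1.50×10⁻⁶ T.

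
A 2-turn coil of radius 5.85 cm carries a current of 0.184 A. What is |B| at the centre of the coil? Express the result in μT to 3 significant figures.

For an N-turn flat coil, B = Nμ₀I/(2R) with R = 0.0585 m.
B = 2 × 1.98×10⁻⁶ T = 3.95×10⁻⁶ T.

B ≈ 3.95 μT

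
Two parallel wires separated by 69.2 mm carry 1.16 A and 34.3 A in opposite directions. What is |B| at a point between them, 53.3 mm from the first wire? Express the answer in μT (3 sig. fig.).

B ≈ 436 μT

Each long wire gives B = μ₀I/(2πd). Distances are d₁ = 0.0533 m and d₂ = 0.0159 m.
B₁ = 4.35×10⁻⁶ T, B₂ = 4.31×10⁻⁴ T.
Between antiparallel currents both contributions point the same way, so they add. B = B₁ + B₂ = 4.35×10⁻⁶ + 4.31×10⁻⁴ = 4.36×10⁻⁴ T.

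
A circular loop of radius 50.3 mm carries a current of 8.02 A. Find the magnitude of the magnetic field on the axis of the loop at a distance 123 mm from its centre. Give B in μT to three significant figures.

On the axis of a circular loop, B = μ₀IR² / [2(R²+z²)^(3/2)].
R² + z² = (0.0503)² + (0.123)² = 0.01766 m², and (R²+z²)^(3/2) = 2.35×10⁻³ m³.
B = (4π×10⁻⁷ × 8.02 × 0.00253) / (2 × 2.35×10⁻³) = 5.43×10⁻⁶ T.

B ≈ 5.43 μT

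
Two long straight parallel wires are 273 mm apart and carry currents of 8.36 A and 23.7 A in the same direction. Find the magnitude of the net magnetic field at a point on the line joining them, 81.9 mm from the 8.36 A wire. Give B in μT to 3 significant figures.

Each long wire gives B = μ₀I/(2πd). Distances are d₁ = 0.0819 m and d₂ = 0.1911 m.
B₁ = 2.04×10⁻⁵ T, B₂ = 2.48×10⁻⁵ T.
Between parallel currents the two contributions point in opposite directions, so they subtract. B = |B₁ − B₂| = |2.04×10⁻⁵ − 2.48×10⁻⁵| = 4.39×10⁻⁶ T.

B ≈ 4.39 μT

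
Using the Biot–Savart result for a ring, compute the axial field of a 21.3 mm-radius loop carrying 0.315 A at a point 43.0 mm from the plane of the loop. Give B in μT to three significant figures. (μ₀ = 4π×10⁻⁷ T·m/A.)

B ≈ 0.813 μT

On the axis of a circular loop, B = μ₀IR² / [2(R²+z²)^(3/2)].
R² + z² = (0.0213)² + (0.043)² = 0.002303 m², and (R²+z²)^(3/2) = 1.10×10⁻⁴ m³.
B = (4π×10⁻⁷ × 0.315 × 0.0004537) / (2 × 1.10×10⁻⁴) = 8.13×10⁻⁷ T.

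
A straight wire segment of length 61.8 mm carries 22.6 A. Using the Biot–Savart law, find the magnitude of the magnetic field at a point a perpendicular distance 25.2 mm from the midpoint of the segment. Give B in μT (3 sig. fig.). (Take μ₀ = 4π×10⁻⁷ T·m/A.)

B ≈ 139 μT

For a finite straight segment, B = (μ₀I/4πd)(sinθ₁ + sinθ₂), where θ₁, θ₂ are the angles from the perpendicular to each end.
The perpendicular from the point meets the wire at its midpoint, so each end is L/2 = 0.0309 m away along the wire.
sinθ₁ = 0.0309/√(0.0309²+0.0252²) = 0.7750; sinθ₂ = 0.0309/√(0.0309²+0.0252²) = 0.7750.
B = (4π×10⁻⁷ × 22.6) / (4π × 0.0252) × (0.7750 + 0.7750) = 1.39×10⁻⁴ T.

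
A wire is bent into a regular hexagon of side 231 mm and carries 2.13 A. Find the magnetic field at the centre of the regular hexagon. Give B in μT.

Each side is a finite straight segment at perpendicular distance d = a/(2 tan(π/6)) = 0.2001 m from the centre, with end-angles ±π/6.
One side contributes B₁ = (μ₀I/4πd)·2 sin(π/6) = 1.06×10⁻⁶ T.
All 6 sides add in the same direction: B = 6 × 1.06×10⁻⁶ = 6.39×10⁻⁶ T.

B ≈ 6.39 μT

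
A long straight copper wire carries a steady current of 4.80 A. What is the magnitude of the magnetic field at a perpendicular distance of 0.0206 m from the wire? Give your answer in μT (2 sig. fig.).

B ≈ 47 μT

For an infinitely long straight wire, B = μ₀I/(2πd).
B = (4π×10⁻⁷ × 4.80) / (2π × 0.0206) = 4.66×10⁻⁵ T.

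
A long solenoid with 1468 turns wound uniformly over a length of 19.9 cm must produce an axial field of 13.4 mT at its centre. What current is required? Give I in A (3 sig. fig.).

I ≈ 1.45 A

Inside a long solenoid B = μ₀nI with n = 7377 m⁻¹, so I = B/(μ₀n).
I = 1.34×10⁻² / (4π×10⁻⁷ × 7377) = 1.45 A.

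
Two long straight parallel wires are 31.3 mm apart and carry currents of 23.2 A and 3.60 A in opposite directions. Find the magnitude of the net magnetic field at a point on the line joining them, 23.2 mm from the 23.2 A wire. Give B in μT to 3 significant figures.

Each long wire gives B = μ₀I/(2πd). Distances are d₁ = 0.0232 m and d₂ = 0.0081 m.
B₁ = 2.00×10⁻⁴ T, B₂ = 8.89×10⁻⁵ T.
Between antiparallel currents both contributions point the same way, so they add. B = B₁ + B₂ = 2.00×10⁻⁴ + 8.89×10⁻⁵ = 2.89×10⁻⁴ T.

B ≈ 289 μT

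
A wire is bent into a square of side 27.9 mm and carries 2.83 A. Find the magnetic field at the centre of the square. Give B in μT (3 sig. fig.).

Each side is a finite straight segment at perpendicular distance d = a/(2 tan(π/4)) = 0.01395 m from the centre, with end-angles ±π/4.
One side contributes B₁ = (μ₀I/4πd)·2 sin(π/4) = 2.87×10⁻⁵ T.
All 4 sides add in the same direction: B = 4 × 2.87×10⁻⁵ = 1.15×10⁻⁴ T.

B ≈ 115 μT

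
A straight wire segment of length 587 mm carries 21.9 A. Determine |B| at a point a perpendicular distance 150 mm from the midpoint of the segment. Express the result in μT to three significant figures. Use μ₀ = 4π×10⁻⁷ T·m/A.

For a finite straight segment, B = (μ₀I/4πd)(sinθ₁ + sinθ₂), where θ₁, θ₂ are the angles from the perpendicular to each end.
The perpendicular from the point meets the wire at its midpoint, so each end is L/2 = 0.2935 m away along the wire.
sinθ₁ = 0.2935/√(0.2935²+0.15²) = 0.8904; sinθ₂ = 0.2935/√(0.2935²+0.15²) = 0.8904.
B = (4π×10⁻⁷ × 21.9) / (4π × 0.15) × (0.8904 + 0.8904) = 2.60×10⁻⁵ T.

B ≈ 26.0 μT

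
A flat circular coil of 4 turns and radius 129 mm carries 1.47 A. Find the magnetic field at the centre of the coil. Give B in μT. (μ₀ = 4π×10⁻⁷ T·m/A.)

B ≈ 28.6 μT

For an N-turn flat coil, B = Nμ₀I/(2R) with R = 0.129 m.
B = 4 × 7.16×10⁻⁶ T = 2.86×10⁻⁵ T.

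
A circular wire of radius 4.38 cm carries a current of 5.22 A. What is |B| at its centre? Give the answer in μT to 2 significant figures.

At the centre of a circular loop the Biot–Savart law gives B = μ₀I/(2R).
B = (4π×10⁻⁷ × 5.22) / (2 × 0.0438) = 7.49×10⁻⁵ T.

B ≈ 75 μT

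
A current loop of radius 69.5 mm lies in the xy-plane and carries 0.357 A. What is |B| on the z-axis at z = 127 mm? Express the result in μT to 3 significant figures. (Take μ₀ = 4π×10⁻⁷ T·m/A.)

On the axis of a circular loop, B = μ₀IR² / [2(R²+z²)^(3/2)].
R² + z² = (0.0695)² + (0.127)² = 0.02096 m², and (R²+z²)^(3/2) = 3.03×10⁻³ m³.
B = (4π×10⁻⁷ × 0.357 × 0.00483) / (2 × 3.03×10⁻³) = 3.57×10⁻⁷ T.

B ≈ 0.357 μT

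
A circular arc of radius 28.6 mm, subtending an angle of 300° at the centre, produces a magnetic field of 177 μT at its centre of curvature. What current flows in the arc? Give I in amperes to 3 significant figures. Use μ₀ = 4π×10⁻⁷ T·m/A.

For a circular arc, B = μ₀Iφ/(4πR) with φ in radians; here φ = 5.236 rad.
So I = 4πRB/(μ₀φ) = 4π × 0.0286 × 1.77×10⁻⁴ / (4π×10⁻⁷ × 5.236) = 9.67 A.

I ≈ 9.67 A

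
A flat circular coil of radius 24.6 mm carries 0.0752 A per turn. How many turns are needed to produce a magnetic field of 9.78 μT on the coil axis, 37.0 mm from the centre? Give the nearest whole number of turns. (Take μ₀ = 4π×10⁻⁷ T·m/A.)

For an N-turn coil, B = Nμ₀IR²/[2(R²+z²)^(3/2)]. A single turn gives B₁ = 3.26×10⁻⁷ T with R = 0.0246 m, z = 0.037 m.
N = B/B₁ = 9.78×10⁻⁶ / 3.26×10⁻⁷ = 30.00.

N = 30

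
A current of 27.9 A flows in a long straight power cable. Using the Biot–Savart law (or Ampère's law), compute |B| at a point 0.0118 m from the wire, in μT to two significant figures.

B ≈ 470 μT

For an infinitely long straight wire, B = μ₀I/(2πd).
B = (4π×10⁻⁷ × 27.9) / (2π × 0.0118) = 4.73×10⁻⁴ T.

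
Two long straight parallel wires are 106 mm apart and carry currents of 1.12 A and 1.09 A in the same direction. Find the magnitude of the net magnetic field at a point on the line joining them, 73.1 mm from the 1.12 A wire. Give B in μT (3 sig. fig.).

Each long wire gives B = μ₀I/(2πd). Distances are d₁ = 0.0731 m and d₂ = 0.0329 m.
B₁ = 3.06×10⁻⁶ T, B₂ = 6.63×10⁻⁶ T.
Between parallel currents the two contributions point in opposite directions, so they subtract. B = |B₁ − B₂| = |3.06×10⁻⁶ − 6.63×10⁻⁶| = 3.56×10⁻⁶ T.

B ≈ 3.56 μT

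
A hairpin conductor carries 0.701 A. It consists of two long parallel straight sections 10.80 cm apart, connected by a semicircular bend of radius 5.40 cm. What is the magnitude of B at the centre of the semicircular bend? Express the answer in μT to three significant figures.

B ≈ 6.67 μT

The semicircular arc contributes B_arc = μ₀I·π/(4πR) = μ₀I/(4R) = 4.08×10⁻⁶ T.
Each semi-infinite lead is at perpendicular distance R = 0.054 m from the centre, with the perpendicular foot at its near end, so it contributes μ₀I/(4πR); both point the same way, together 2.60×10⁻⁶ T.
Arc and leads all point the same direction: B = 4.08×10⁻⁶ + 2.60×10⁻⁶ = 6.67×10⁻⁶ T.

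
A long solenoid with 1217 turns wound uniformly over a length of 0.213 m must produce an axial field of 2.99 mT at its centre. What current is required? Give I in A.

I ≈ 0.416 A

Inside a long solenoid B = μ₀nI with n = 5714 m⁻¹, so I = B/(μ₀n).
I = 2.99×10⁻³ / (4π×10⁻⁷ × 5714) = 0.416 A.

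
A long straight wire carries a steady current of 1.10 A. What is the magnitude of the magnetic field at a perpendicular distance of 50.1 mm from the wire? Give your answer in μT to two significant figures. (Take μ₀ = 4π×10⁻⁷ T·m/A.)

For an infinitely long straight wire, B = μ₀I/(2πd).
B = (4π×10⁻⁷ × 1.10) / (2π × 0.0501) = 4.39×10⁻⁶ T.

B ≈ 4.4 μT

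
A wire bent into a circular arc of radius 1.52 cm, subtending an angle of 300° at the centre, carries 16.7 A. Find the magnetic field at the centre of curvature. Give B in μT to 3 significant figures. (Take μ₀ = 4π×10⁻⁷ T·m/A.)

The Biot–Savart field of a circular arc at its centre is B = μ₀Iφ/(4πR), with φ = 5.236 rad.
B = (4π×10⁻⁷ × 16.7 × 5.236) / (4π × 0.0152) = 5.75×10⁻⁴ T.

B ≈ 575 μT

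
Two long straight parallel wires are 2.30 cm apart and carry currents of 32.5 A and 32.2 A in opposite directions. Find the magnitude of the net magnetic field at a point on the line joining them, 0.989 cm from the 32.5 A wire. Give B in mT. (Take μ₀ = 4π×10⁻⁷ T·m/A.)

B ≈ 1.15 mT

Each long wire gives B = μ₀I/(2πd). Distances are d₁ = 0.00989 m and d₂ = 0.01311 m.
B₁ = 6.57×10⁻⁴ T, B₂ = 4.91×10⁻⁴ T.
Between antiparallel currents both contributions point the same way, so they add. B = B₁ + B₂ = 6.57×10⁻⁴ + 4.91×10⁻⁴ = 1.15×10⁻³ T.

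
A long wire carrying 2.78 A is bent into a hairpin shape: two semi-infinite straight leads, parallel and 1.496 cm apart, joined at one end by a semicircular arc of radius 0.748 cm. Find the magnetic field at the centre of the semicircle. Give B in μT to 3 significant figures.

The semicircular arc contributes B_arc = μ₀I·π/(4πR) = μ₀I/(4R) = 1.17×10⁻⁴ T.
Each semi-infinite lead is at perpendicular distance R = 0.00748 m from the centre, with the perpendicular foot at its near end, so it contributes μ₀I/(4πR); both point the same way, together 7.43×10⁻⁵ T.
Arc and leads all point the same direction: B = 1.17×10⁻⁴ + 7.43×10⁻⁵ = 1.91×10⁻⁴ T.

B ≈ 191 μT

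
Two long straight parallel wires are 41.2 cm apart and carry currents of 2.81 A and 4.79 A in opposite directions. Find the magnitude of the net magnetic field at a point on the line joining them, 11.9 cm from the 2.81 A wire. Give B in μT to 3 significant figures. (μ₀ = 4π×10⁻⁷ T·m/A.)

Each long wire gives B = μ₀I/(2πd). Distances are d₁ = 0.119 m and d₂ = 0.293 m.
B₁ = 4.72×10⁻⁶ T, B₂ = 3.27×10⁻⁶ T.
Between antiparallel currents both contributions point the same way, so they add. B = B₁ + B₂ = 4.72×10⁻⁶ + 3.27×10⁻⁶ = 7.99×10⁻⁶ T.

B ≈ 7.99 μT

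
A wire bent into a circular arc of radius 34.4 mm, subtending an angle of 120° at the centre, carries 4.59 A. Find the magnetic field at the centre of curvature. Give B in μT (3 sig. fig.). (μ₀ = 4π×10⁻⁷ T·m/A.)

B ≈ 27.9 μT

The Biot–Savart field of a circular arc at its centre is B = μ₀Iφ/(4πR), with φ = 2.094 rad.
B = (4π×10⁻⁷ × 4.59 × 2.094) / (4π × 0.0344) = 2.79×10⁻⁵ T.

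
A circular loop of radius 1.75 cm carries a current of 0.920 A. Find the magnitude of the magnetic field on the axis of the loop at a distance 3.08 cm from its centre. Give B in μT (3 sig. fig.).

B ≈ 3.98 μT

On the axis of a circular loop, B = μ₀IR² / [2(R²+z²)^(3/2)].
R² + z² = (0.0175)² + (0.0308)² = 0.001255 m², and (R²+z²)^(3/2) = 4.45×10⁻⁵ m³.
B = (4π×10⁻⁷ × 0.920 × 0.0003063) / (2 × 4.45×10⁻⁵) = 3.98×10⁻⁶ T.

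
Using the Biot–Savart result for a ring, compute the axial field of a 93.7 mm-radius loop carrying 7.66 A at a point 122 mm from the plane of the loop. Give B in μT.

B ≈ 11.6 μT

On the axis of a circular loop, B = μ₀IR² / [2(R²+z²)^(3/2)].
R² + z² = (0.0937)² + (0.122)² = 0.02366 m², and (R²+z²)^(3/2) = 3.64×10⁻³ m³.
B = (4π×10⁻⁷ × 7.66 × 0.00878) / (2 × 3.64×10⁻³) = 1.16×10⁻⁵ T.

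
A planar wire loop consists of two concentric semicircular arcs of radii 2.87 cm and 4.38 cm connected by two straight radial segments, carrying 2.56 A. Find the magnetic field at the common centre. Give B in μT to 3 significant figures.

The radial connectors point toward the centre, so dl × r̂ = 0 and they contribute nothing.
Each semicircle gives μ₀I/(4R): inner arc 2.80×10⁻⁵ T, outer arc 1.84×10⁻⁵ T.
The two arcs carry current in opposite angular senses, so their fields oppose: B = |2.80×10⁻⁵ − 1.84×10⁻⁵| = 9.66×10⁻⁶ T.

B ≈ 9.66 μT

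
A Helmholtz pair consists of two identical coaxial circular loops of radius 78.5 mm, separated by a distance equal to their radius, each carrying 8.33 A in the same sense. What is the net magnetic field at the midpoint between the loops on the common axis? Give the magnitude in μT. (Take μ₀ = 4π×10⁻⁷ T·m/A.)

B ≈ 95.4 μT

Each loop contributes B = μ₀IR²/[2(R²+z²)^(3/2)] on the axis, with z measured from that loop.
Loop 1 (z = 0.03925 m): B₁ = 4.77×10⁻⁵ T. Loop 2 (z = 0.03925 m): B₂ = 4.77×10⁻⁵ T.
The fields add: B = B₁ + B₂ = 9.54×10⁻⁵ T.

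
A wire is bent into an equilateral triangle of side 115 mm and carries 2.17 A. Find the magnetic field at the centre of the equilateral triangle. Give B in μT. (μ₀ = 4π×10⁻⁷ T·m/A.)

B ≈ 34.0 μT

Each side is a finite straight segment at perpendicular distance d = a/(2 tan(π/3)) = 0.0332 m from the centre, with end-angles ±π/3.
One side contributes B₁ = (μ₀I/4πd)·2 sin(π/3) = 1.13×10⁻⁵ T.
All 3 sides add in the same direction: B = 3 × 1.13×10⁻⁵ = 3.40×10⁻⁵ T.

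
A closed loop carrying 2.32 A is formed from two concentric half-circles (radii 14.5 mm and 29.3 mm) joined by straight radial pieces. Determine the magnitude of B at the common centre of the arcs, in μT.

B ≈ 25.4 μT

The radial connectors point toward the centre, so dl × r̂ = 0 and they contribute nothing.
Each semicircle gives μ₀I/(4R): inner arc 5.03×10⁻⁵ T, outer arc 2.49×10⁻⁵ T.
The two arcs carry current in opposite angular senses, so their fields oppose: B = |5.03×10⁻⁵ − 2.49×10⁻⁵| = 2.54×10⁻⁵ T.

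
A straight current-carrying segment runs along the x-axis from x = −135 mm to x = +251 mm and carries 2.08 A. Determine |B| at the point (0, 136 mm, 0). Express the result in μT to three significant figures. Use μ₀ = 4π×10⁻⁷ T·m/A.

For a finite straight segment, B = (μ₀I/4πd)(sinθ₁ + sinθ₂), where θ₁, θ₂ are the angles from the perpendicular to each end.
The perpendicular distance is d = 0.136 m; the end-offsets along the wire are a = 0.135 m and b = 0.251 m.
sinθ₁ = 0.135/√(0.135²+0.136²) = 0.7045; sinθ₂ = 0.251/√(0.251²+0.136²) = 0.8792.
B = (4π×10⁻⁷ × 2.08) / (4π × 0.136) × (0.7045 + 0.8792) = 2.42×10⁻⁶ T.

B ≈ 2.42 μT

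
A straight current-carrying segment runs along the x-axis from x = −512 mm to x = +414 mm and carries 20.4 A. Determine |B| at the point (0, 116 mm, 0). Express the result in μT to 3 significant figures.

For a finite straight segment, B = (μ₀I/4πd)(sinθ₁ + sinθ₂), where θ₁, θ₂ are the angles from the perpendicular to each end.
The perpendicular distance is d = 0.116 m; the end-offsets along the wire are a = 0.512 m and b = 0.414 m.
sinθ₁ = 0.512/√(0.512²+0.116²) = 0.9753; sinθ₂ = 0.414/√(0.414²+0.116²) = 0.9629.
B = (4π×10⁻⁷ × 20.4) / (4π × 0.116) × (0.9753 + 0.9629) = 3.41×10⁻⁵ T.

B ≈ 34.1 μT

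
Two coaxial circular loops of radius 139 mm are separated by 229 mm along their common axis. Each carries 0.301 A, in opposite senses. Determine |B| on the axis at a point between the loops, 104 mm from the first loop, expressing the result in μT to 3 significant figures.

Each loop contributes B = μ₀IR²/[2(R²+z²)^(3/2)] on the axis, with z measured from that loop.
Loop 1 (z = 0.104 m): B₁ = 6.98×10⁻⁷ T. Loop 2 (z = 0.125 m): B₂ = 5.59×10⁻⁷ T.
The fields oppose: B = |B₁ − B₂| = 1.39×10⁻⁷ T.

B ≈ 0.139 μT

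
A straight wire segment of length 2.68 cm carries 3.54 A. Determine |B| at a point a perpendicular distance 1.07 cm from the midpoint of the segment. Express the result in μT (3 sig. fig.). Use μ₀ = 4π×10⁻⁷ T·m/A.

For a finite straight segment, B = (μ₀I/4πd)(sinθ₁ + sinθ₂), where θ₁, θ₂ are the angles from the perpendicular to each end.
The perpendicular from the point meets the wire at its midpoint, so each end is L/2 = 0.0134 m away along the wire.
sinθ₁ = 0.0134/√(0.0134²+0.0107²) = 0.7814; sinθ₂ = 0.0134/√(0.0134²+0.0107²) = 0.7814.
B = (4π×10⁻⁷ × 3.54) / (4π × 0.0107) × (0.7814 + 0.7814) = 5.17×10⁻⁵ T.

B ≈ 51.7 μT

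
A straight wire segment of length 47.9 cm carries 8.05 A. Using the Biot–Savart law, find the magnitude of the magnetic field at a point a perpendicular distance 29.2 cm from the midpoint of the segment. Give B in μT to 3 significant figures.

For a finite straight segment, B = (μ₀I/4πd)(sinθ₁ + sinθ₂), where θ₁, θ₂ are the angles from the perpendicular to each end.
The perpendicular from the point meets the wire at its midpoint, so each end is L/2 = 0.2395 m away along the wire.
sinθ₁ = 0.2395/√(0.2395²+0.292²) = 0.6342; sinθ₂ = 0.2395/√(0.2395²+0.292²) = 0.6342.
B = (4π×10⁻⁷ × 8.05) / (4π × 0.292) × (0.6342 + 0.6342) = 3.50×10⁻⁶ T.

B ≈ 3.50 μT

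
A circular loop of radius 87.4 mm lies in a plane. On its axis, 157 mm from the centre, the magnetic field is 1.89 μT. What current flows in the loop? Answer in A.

On the axis of a loop, B = μ₀IR²/[2(R²+z²)^(3/2)], so I = 2B(R²+z²)^(3/2)/(μ₀R²).
R² + z² = 0.007639 + 0.02465 = 0.03229 m²; raised to 3/2 gives 5.80×10⁻³ m³.
I = 2 × 1.89×10⁻⁶ × 5.80×10⁻³ / (1.26×10⁻⁶ × 0.007639) = 2.28 A.

I ≈ 2.28 A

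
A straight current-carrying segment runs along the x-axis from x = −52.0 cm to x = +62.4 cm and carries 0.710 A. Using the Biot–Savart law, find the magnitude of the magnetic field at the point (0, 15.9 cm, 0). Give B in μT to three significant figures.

For a finite straight segment, B = (μ₀I/4πd)(sinθ₁ + sinθ₂), where θ₁, θ₂ are the angles from the perpendicular to each end.
The perpendicular distance is d = 0.159 m; the end-offsets along the wire are a = 0.52 m and b = 0.624 m.
sinθ₁ = 0.52/√(0.52²+0.159²) = 0.9563; sinθ₂ = 0.624/√(0.624²+0.159²) = 0.9690.
B = (4π×10⁻⁷ × 0.710) / (4π × 0.159) × (0.9563 + 0.9690) = 8.60×10⁻⁷ T.

B ≈ 0.860 μT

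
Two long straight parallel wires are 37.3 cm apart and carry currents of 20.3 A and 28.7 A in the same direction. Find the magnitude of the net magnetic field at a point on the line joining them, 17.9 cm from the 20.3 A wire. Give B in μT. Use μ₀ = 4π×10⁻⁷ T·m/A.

Each long wire gives B = μ₀I/(2πd). Distances are d₁ = 0.179 m and d₂ = 0.194 m.
B₁ = 2.27×10⁻⁵ T, B₂ = 2.96×10⁻⁵ T.
Between parallel currents the two contributions point in opposite directions, so they subtract. B = |B₁ − B₂| = |2.27×10⁻⁵ − 2.96×10⁻⁵| = 6.91×10⁻⁶ T.

B ≈ 6.91 μT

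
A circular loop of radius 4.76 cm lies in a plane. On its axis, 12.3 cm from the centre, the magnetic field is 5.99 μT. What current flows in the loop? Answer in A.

On the axis of a loop, B = μ₀IR²/[2(R²+z²)^(3/2)], so I = 2B(R²+z²)^(3/2)/(μ₀R²).
R² + z² = 0.002266 + 0.01513 = 0.01739 m²; raised to 3/2 gives 2.29×10⁻³ m³.
I = 2 × 5.99×10⁻⁶ × 2.29×10⁻³ / (1.26×10⁻⁶ × 0.002266) = 9.65 A.

I ≈ 9.65 A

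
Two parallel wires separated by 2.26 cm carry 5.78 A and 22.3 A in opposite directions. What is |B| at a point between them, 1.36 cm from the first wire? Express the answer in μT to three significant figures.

B ≈ 581 μT

Each long wire gives B = μ₀I/(2πd). Distances are d₁ = 0.0136 m and d₂ = 0.009 m.
B₁ = 8.50×10⁻⁵ T, B₂ = 4.96×10⁻⁴ T.
Between antiparallel currents both contributions point the same way, so they add. B = B₁ + B₂ = 8.50×10⁻⁵ + 4.96×10⁻⁴ = 5.81×10⁻⁴ T.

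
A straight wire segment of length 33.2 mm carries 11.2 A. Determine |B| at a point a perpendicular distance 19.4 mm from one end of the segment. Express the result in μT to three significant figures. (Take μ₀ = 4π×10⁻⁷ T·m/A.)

B ≈ 49.8 μT

For a finite straight segment, B = (μ₀I/4πd)(sinθ₁ + sinθ₂), where θ₁, θ₂ are the angles from the perpendicular to each end.
The perpendicular foot is at one end, so the two end-offsets along the wire are 0 and L = 0.0332 m.
sinθ₁ = 0/√(0²+0.0194²) = 0.0000; sinθ₂ = 0.0332/√(0.0332²+0.0194²) = 0.8634.
B = (4π×10⁻⁷ × 11.2) / (4π × 0.0194) × (0.0000 + 0.8634) = 4.98×10⁻⁵ T.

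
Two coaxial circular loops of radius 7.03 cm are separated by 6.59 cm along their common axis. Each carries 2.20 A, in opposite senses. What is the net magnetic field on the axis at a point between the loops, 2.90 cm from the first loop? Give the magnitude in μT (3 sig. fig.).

Each loop contributes B = μ₀IR²/[2(R²+z²)^(3/2)] on the axis, with z measured from that loop.
Loop 1 (z = 0.029 m): B₁ = 1.55×10⁻⁵ T. Loop 2 (z = 0.0369 m): B₂ = 1.36×10⁻⁵ T.
The fields oppose: B = |B₁ − B₂| = 1.88×10⁻⁶ T.

B ≈ 1.88 μT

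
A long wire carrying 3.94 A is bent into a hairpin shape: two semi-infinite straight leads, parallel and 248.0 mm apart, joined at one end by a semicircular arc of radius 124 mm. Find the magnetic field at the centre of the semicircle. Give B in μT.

The semicircular arc contributes B_arc = μ₀I·π/(4πR) = μ₀I/(4R) = 9.98×10⁻⁶ T.
Each semi-infinite lead is at perpendicular distance R = 0.124 m from the centre, with the perpendicular foot at its near end, so it contributes μ₀I/(4πR); both point the same way, together 6.35×10⁻⁶ T.
Arc and leads all point the same direction: B = 9.98×10⁻⁶ + 6.35×10⁻⁶ = 1.63×10⁻⁵ T.

B ≈ 16.3 μT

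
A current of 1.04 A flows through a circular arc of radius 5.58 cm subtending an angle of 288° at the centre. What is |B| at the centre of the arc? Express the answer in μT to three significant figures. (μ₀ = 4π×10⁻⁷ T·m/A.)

B ≈ 9.37 μT

The Biot–Savart field of a circular arc at its centre is B = μ₀Iφ/(4πR), with φ = 5.027 rad.
B = (4π×10⁻⁷ × 1.04 × 5.027) / (4π × 0.0558) = 9.37×10⁻⁶ T.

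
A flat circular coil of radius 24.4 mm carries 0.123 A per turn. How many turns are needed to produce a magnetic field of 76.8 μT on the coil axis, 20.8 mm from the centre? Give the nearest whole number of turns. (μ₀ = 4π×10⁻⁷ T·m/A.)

For an N-turn coil, B = Nμ₀IR²/[2(R²+z²)^(3/2)]. A single turn gives B₁ = 1.40×10⁻⁶ T with R = 0.0244 m, z = 0.0208 m.
N = B/B₁ = 7.68×10⁻⁵ / 1.40×10⁻⁶ = 55.02.

N = 55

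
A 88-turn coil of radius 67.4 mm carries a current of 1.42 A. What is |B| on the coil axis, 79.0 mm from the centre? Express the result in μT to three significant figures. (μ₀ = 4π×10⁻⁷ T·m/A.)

For an N-turn flat coil, B = Nμ₀IR²/[2(R²+z²)^(3/2)] with R = 0.0674 m, z = 0.079 m.
B = 88 × 3.62×10⁻⁶ T = 3.19×10⁻⁴ T.

B ≈ 319 μT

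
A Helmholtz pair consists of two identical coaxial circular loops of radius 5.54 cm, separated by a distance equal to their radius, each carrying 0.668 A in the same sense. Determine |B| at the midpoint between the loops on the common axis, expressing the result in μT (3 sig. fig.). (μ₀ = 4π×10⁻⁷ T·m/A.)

Each loop contributes B = μ₀IR²/[2(R²+z²)^(3/2)] on the axis, with z measured from that loop.
Loop 1 (z = 0.0277 m): B₁ = 5.42×10⁻⁶ T. Loop 2 (z = 0.0277 m): B₂ = 5.42×10⁻⁶ T.
The fields add: B = B₁ + B₂ = 1.08×10⁻⁵ T.

B ≈ 10.8 μT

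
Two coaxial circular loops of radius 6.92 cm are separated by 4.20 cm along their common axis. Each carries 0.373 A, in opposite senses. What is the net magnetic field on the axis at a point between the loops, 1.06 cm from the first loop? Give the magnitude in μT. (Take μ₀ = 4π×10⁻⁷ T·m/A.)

Each loop contributes B = μ₀IR²/[2(R²+z²)^(3/2)] on the axis, with z measured from that loop.
Loop 1 (z = 0.0106 m): B₁ = 3.27×10⁻⁶ T. Loop 2 (z = 0.0314 m): B₂ = 2.56×10⁻⁶ T.
The fields oppose: B = |B₁ − B₂| = 7.13×10⁻⁷ T.

B ≈ 0.713 μT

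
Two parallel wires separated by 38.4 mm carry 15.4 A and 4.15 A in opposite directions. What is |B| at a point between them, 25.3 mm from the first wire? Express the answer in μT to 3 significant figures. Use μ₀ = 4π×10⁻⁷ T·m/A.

Each long wire gives B = μ₀I/(2πd). Distances are d₁ = 0.0253 m and d₂ = 0.0131 m.
B₁ = 1.22×10⁻⁴ T, B₂ = 6.34×10⁻⁵ T.
Between antiparallel currents both contributions point the same way, so they add. B = B₁ + B₂ = 1.22×10⁻⁴ + 6.34×10⁻⁵ = 1.85×10⁻⁴ T.

B ≈ 185 μT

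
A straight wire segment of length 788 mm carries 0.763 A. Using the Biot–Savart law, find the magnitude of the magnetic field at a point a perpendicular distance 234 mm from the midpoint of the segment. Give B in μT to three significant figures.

For a finite straight segment, B = (μ₀I/4πd)(sinθ₁ + sinθ₂), where θ₁, θ₂ are the angles from the perpendicular to each end.
The perpendicular from the point meets the wire at its midpoint, so each end is L/2 = 0.394 m away along the wire.
sinθ₁ = 0.394/√(0.394²+0.234²) = 0.8598; sinθ₂ = 0.394/√(0.394²+0.234²) = 0.8598.
B = (4π×10⁻⁷ × 0.763) / (4π × 0.234) × (0.8598 + 0.8598) = 5.61×10⁻⁷ T.

B ≈ 0.561 μT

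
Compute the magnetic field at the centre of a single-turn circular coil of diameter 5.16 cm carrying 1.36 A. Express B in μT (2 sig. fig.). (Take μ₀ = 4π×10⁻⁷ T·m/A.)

At the centre of a circular loop the Biot–Savart law gives B = μ₀I/(2R) (so R = 0.0258 m).
B = (4π×10⁻⁷ × 1.36) / (2 × 0.0258) = 3.31×10⁻⁵ T.

B ≈ 33 μT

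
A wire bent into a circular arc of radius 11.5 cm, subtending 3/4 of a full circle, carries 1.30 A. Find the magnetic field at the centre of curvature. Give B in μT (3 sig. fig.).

B ≈ 5.33 μT

The Biot–Savart field of a circular arc at its centre is B = μ₀Iφ/(4πR), with φ = 4.712 rad.
B = (4π×10⁻⁷ × 1.30 × 4.712) / (4π × 0.115) = 5.33×10⁻⁶ T.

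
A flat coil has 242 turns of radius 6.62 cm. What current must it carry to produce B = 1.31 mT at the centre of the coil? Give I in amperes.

For an N-turn coil, B = Nμ₀I/(2R) with R = 0.0662 m, so I = 2RB/(Nμ₀) = 2 × 0.0662 × 1.31×10⁻³ / (242 × 4π×10⁻⁷) = 0.570 A.

I ≈ 0.570 A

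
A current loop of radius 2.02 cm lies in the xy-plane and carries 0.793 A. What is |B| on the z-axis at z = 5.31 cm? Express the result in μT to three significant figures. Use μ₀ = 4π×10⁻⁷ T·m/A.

On the axis of a circular loop, B = μ₀IR² / [2(R²+z²)^(3/2)].
R² + z² = (0.0202)² + (0.0531)² = 0.003228 m², and (R²+z²)^(3/2) = 1.83×10⁻⁴ m³.
B = (4π×10⁻⁷ × 0.793 × 0.000408) / (2 × 1.83×10⁻⁴) = 1.11×10⁻⁶ T.

B ≈ 1.11 μT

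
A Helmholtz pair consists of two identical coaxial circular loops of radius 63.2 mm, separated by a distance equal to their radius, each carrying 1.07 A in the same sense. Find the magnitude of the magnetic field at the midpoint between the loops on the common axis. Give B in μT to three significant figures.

Each loop contributes B = μ₀IR²/[2(R²+z²)^(3/2)] on the axis, with z measured from that loop.
Loop 1 (z = 0.0316 m): B₁ = 7.61×10⁻⁶ T. Loop 2 (z = 0.0316 m): B₂ = 7.61×10⁻⁶ T.
The fields add: B = B₁ + B₂ = 1.52×10⁻⁵ T.

B ≈ 15.2 μT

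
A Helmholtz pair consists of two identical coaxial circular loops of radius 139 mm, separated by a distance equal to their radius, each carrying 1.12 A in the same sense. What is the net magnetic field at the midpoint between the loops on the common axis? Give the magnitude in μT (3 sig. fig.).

B ≈ 7.25 μT

Each loop contributes B = μ₀IR²/[2(R²+z²)^(3/2)] on the axis, with z measured from that loop.
Loop 1 (z = 0.0695 m): B₁ = 3.62×10⁻⁶ T. Loop 2 (z = 0.0695 m): B₂ = 3.62×10⁻⁶ T.
The fields add: B = B₁ + B₂ = 7.25×10⁻⁶ T.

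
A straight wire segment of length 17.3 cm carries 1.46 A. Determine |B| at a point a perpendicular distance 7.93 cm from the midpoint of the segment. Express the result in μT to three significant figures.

B ≈ 2.71 μT

For a finite straight segment, B = (μ₀I/4πd)(sinθ₁ + sinθ₂), where θ₁, θ₂ are the angles from the perpendicular to each end.
The perpendicular from the point meets the wire at its midpoint, so each end is L/2 = 0.0865 m away along the wire.
sinθ₁ = 0.0865/√(0.0865²+0.0793²) = 0.7371; sinθ₂ = 0.0865/√(0.0865²+0.0793²) = 0.7371.
B = (4π×10⁻⁷ × 1.46) / (4π × 0.0793) × (0.7371 + 0.7371) = 2.71×10⁻⁶ T.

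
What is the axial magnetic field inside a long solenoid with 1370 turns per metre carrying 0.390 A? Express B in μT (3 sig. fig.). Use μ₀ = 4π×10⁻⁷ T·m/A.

Inside a long solenoid, B = μ₀nI with n = 1370 turns/m.
B = 4π×10⁻⁷ × 1370 × 0.390 = 6.71×10⁻⁴ T.

B ≈ 671 μT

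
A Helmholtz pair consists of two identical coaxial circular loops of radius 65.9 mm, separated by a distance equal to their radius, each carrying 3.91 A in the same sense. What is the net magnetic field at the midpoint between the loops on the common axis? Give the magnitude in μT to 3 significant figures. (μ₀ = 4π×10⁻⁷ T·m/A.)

B ≈ 53.4 μT

Each loop contributes B = μ₀IR²/[2(R²+z²)^(3/2)] on the axis, with z measured from that loop.
Loop 1 (z = 0.03295 m): B₁ = 2.67×10⁻⁵ T. Loop 2 (z = 0.03295 m): B₂ = 2.67×10⁻⁵ T.
The fields add: B = B₁ + B₂ = 5.34×10⁻⁵ T.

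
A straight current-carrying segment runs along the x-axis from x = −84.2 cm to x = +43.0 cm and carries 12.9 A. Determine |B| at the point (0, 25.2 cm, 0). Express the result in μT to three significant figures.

For a finite straight segment, B = (μ₀I/4πd)(sinθ₁ + sinθ₂), where θ₁, θ₂ are the angles from the perpendicular to each end.
The perpendicular distance is d = 0.252 m; the end-offsets along the wire are a = 0.842 m and b = 0.43 m.
sinθ₁ = 0.842/√(0.842²+0.252²) = 0.9580; sinθ₂ = 0.43/√(0.43²+0.252²) = 0.8628.
B = (4π×10⁻⁷ × 12.9) / (4π × 0.252) × (0.9580 + 0.8628) = 9.32×10⁻⁶ T.

B ≈ 9.32 μT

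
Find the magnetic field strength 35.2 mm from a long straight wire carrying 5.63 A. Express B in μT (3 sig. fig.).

For an infinitely long straight wire, B = μ₀I/(2πd).
B = (4π×10⁻⁷ × 5.63) / (2π × 0.0352) = 3.20×10⁻⁵ T.

B ≈ 32.0 μT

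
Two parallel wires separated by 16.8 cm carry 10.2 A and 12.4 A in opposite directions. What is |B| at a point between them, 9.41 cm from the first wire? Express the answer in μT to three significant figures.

Each long wire gives B = μ₀I/(2πd). Distances are d₁ = 0.0941 m and d₂ = 0.0739 m.
B₁ = 2.17×10⁻⁵ T, B₂ = 3.36×10⁻⁵ T.
Between antiparallel currents both contributions point the same way, so they add. B = B₁ + B₂ = 2.17×10⁻⁵ + 3.36×10⁻⁵ = 5.52×10⁻⁵ T.

B ≈ 55.2 μT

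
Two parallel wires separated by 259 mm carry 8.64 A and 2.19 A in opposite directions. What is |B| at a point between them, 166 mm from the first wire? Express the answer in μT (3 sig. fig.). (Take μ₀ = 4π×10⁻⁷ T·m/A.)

B ≈ 15.1 μT

Each long wire gives B = μ₀I/(2πd). Distances are d₁ = 0.166 m and d₂ = 0.093 m.
B₁ = 1.04×10⁻⁵ T, B₂ = 4.71×10⁻⁶ T.
Between antiparallel currents both contributions point the same way, so they add. B = B₁ + B₂ = 1.04×10⁻⁵ + 4.71×10⁻⁶ = 1.51×10⁻⁵ T.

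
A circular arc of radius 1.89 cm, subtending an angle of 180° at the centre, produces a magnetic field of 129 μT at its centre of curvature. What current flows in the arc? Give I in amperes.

For a circular arc, B = μ₀Iφ/(4πR) with φ in radians; here φ = 3.142 rad.
So I = 4πRB/(μ₀φ) = 4π × 0.0189 × 1.29×10⁻⁴ / (4π×10⁻⁷ × 3.142) = 7.76 A.

I ≈ 7.76 A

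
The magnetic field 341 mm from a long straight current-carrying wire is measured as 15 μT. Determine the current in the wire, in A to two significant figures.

I ≈ 26 A

For a long straight wire B = μ₀I/(2πd), so I = 2πdB/μ₀.
I = 2π × 0.341 × 1.50×10⁻⁵ / (4π×10⁻⁷) = 25.6 A.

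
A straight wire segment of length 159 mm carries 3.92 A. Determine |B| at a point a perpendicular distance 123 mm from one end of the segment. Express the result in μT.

For a finite straight segment, B = (μ₀I/4πd)(sinθ₁ + sinθ₂), where θ₁, θ₂ are the angles from the perpendicular to each end.
The perpendicular foot is at one end, so the two end-offsets along the wire are 0 and L = 0.159 m.
sinθ₁ = 0/√(0²+0.123²) = 0.0000; sinθ₂ = 0.159/√(0.159²+0.123²) = 0.7910.
B = (4π×10⁻⁷ × 3.92) / (4π × 0.123) × (0.0000 + 0.7910) = 2.52×10⁻⁶ T.

B ≈ 2.52 μT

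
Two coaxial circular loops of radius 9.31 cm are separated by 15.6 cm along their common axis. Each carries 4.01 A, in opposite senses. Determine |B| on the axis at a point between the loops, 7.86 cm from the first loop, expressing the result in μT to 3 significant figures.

Each loop contributes B = μ₀IR²/[2(R²+z²)^(3/2)] on the axis, with z measured from that loop.
Loop 1 (z = 0.0786 m): B₁ = 1.21×10⁻⁵ T. Loop 2 (z = 0.0774 m): B₂ = 1.23×10⁻⁵ T.
The fields oppose: B = |B₁ − B₂| = 2.32×10⁻⁷ T.

B ≈ 0.232 μT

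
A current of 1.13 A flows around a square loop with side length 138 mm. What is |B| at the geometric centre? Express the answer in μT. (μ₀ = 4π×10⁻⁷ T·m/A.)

Each side is a finite straight segment at perpendicular distance d = a/(2 tan(π/4)) = 0.069 m from the centre, with end-angles ±π/4.
One side contributes B₁ = (μ₀I/4πd)·2 sin(π/4) = 2.32×10⁻⁶ T.
All 4 sides add in the same direction: B = 4 × 2.32×10⁻⁶ = 9.26×10⁻⁶ T.

B ≈ 9.26 μT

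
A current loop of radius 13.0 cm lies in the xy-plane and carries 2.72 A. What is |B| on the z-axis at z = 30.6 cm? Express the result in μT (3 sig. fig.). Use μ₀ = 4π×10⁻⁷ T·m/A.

On the axis of a circular loop, B = μ₀IR² / [2(R²+z²)^(3/2)].
R² + z² = (0.13)² + (0.306)² = 0.1105 m², and (R²+z²)^(3/2) = 3.67×10⁻² m³.
B = (4π×10⁻⁷ × 2.72 × 0.0169) / (2 × 3.67×10⁻²) = 7.86×10⁻⁷ T.

B ≈ 0.786 μT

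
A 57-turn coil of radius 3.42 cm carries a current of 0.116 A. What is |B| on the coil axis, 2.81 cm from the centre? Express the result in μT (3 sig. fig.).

For an N-turn flat coil, B = Nμ₀IR²/[2(R²+z²)^(3/2)] with R = 0.0342 m, z = 0.0281 m.
B = 57 × 9.83×10⁻⁷ T = 5.60×10⁻⁵ T.

B ≈ 56.0 μT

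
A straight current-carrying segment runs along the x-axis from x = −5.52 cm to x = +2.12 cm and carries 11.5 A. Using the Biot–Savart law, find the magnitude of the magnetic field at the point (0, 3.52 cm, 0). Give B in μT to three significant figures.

B ≈ 44.4 μT

For a finite straight segment, B = (μ₀I/4πd)(sinθ₁ + sinθ₂), where θ₁, θ₂ are the angles from the perpendicular to each end.
The perpendicular distance is d = 0.0352 m; the end-offsets along the wire are a = 0.0552 m and b = 0.0212 m.
sinθ₁ = 0.0552/√(0.0552²+0.0352²) = 0.8432; sinθ₂ = 0.0212/√(0.0212²+0.0352²) = 0.5159.
B = (4π×10⁻⁷ × 11.5) / (4π × 0.0352) × (0.8432 + 0.5159) = 4.44×10⁻⁵ T.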